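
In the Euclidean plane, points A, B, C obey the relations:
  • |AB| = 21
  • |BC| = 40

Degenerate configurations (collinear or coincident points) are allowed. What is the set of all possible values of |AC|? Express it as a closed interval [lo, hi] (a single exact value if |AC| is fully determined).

|AB| ∈ {21}
|BC| ∈ {40}
|AC| ∈ [19, 61]

|AC| ∈ [19, 61]  (≈ [19.0000, 61.0000])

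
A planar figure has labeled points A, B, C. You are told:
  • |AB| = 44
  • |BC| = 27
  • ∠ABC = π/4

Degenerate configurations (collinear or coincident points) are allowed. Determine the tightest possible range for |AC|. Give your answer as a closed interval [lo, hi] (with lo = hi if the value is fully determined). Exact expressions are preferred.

|AB| ∈ {44}
|BC| ∈ {27}
|AC| ∈ {√(2665 - 1188·√(2))}

|AC| = √(2665 - 1188·√(2))  (≈ 31.3833)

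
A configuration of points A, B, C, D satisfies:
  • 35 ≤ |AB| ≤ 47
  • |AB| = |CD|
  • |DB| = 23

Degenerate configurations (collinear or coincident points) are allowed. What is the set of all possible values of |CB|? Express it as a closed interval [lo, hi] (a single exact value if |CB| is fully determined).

|CB| ∈ [12, 70]  (≈ [12.0000, 70.0000])

|AB| ∈ [35, 47]
|BD| ∈ {23}
|CD| ∈ [35, 47]
|AD| ∈ [12, 70]
|BC| ∈ [12, 70]
|AC| ∈ [0, 117]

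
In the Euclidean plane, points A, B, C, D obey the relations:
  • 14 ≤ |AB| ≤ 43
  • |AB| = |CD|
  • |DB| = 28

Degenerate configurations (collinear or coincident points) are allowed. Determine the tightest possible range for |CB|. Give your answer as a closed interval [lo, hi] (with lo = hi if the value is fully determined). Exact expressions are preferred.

|CB| ∈ [0, 71]  (≈ [0.0000, 71.0000])

|AB| ∈ [14, 43]
|BD| ∈ {28}
|CD| ∈ [14, 43]
|AD| ∈ [0, 71]
|BC| ∈ [0, 71]
|AC| ∈ [0, 114]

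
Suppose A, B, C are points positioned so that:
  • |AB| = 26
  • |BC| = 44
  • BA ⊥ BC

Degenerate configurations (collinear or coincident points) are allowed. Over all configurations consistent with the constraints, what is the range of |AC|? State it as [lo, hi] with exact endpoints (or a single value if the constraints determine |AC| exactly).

|AB| ∈ {26}
|BC| ∈ {44}
|AC| ∈ {2·√(653)}

|AC| = 2·√(653)  (≈ 51.1077)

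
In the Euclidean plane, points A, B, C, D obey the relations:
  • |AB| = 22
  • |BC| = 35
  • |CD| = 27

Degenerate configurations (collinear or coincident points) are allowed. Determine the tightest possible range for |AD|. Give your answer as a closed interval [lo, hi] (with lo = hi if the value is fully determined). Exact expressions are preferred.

|AD| ∈ [0, 84]  (≈ [0.0000, 84.0000])

|AB| ∈ {22}
|BC| ∈ {35}
|CD| ∈ {27}
|AC| ∈ [13, 57]
|BD| ∈ [8, 62]
|AD| ∈ [0, 84]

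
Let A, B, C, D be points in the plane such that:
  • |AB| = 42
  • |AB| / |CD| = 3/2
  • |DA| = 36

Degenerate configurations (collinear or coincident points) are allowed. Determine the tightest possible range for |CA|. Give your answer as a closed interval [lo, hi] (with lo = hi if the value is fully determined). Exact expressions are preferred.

|AB| ∈ {42}
|AD| ∈ {36}
|CD| ∈ {28}
|BD| ∈ [6, 78]
|AC| ∈ [8, 64]
|BC| ∈ [0, 106]

|CA| ∈ [8, 64]  (≈ [8.0000, 64.0000])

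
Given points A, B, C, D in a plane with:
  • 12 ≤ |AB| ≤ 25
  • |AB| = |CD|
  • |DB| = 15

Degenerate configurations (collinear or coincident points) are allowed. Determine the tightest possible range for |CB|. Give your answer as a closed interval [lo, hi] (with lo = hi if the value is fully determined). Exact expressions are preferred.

|AB| ∈ [12, 25]
|BD| ∈ {15}
|CD| ∈ [12, 25]
|AD| ∈ [0, 40]
|BC| ∈ [0, 40]
|AC| ∈ [0, 65]

|CB| ∈ [0, 40]  (≈ [0.0000, 40.0000])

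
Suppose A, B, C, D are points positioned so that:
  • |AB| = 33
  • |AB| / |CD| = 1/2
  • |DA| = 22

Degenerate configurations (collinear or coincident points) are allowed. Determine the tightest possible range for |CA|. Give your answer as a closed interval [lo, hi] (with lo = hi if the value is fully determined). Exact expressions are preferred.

|CA| ∈ [44, 88]  (≈ [44.0000, 88.0000])

|AB| ∈ {33}
|AD| ∈ {22}
|CD| ∈ {66}
|BD| ∈ [11, 55]
|AC| ∈ [44, 88]
|BC| ∈ [11, 121]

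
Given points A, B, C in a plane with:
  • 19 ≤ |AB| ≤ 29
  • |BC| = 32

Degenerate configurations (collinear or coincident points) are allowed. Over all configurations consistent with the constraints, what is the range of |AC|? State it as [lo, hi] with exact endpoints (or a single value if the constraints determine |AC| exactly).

|AB| ∈ [19, 29]
|BC| ∈ {32}
|AC| ∈ [3, 61]

|AC| ∈ [3, 61]  (≈ [3.0000, 61.0000])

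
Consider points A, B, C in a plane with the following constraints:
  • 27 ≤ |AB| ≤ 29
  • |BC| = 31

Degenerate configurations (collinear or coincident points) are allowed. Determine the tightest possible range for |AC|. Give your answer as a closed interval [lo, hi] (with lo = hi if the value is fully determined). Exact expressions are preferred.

|AB| ∈ [27, 29]
|BC| ∈ {31}
|AC| ∈ [2, 60]

|AC| ∈ [2, 60]  (≈ [2.0000, 60.0000])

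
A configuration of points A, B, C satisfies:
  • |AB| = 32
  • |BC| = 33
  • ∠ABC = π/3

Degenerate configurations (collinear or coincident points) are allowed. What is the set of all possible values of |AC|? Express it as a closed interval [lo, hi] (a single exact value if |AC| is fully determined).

|AB| ∈ {32}
|BC| ∈ {33}
|AC| ∈ {√(1057)}

|AC| = √(1057)  (≈ 32.5115)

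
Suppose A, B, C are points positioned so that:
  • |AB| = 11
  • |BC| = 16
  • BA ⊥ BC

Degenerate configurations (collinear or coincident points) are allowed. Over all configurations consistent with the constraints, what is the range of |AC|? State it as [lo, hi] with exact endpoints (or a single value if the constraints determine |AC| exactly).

|AC| = √(377)  (≈ 19.4165)

|AB| ∈ {11}
|BC| ∈ {16}
|AC| ∈ {√(377)}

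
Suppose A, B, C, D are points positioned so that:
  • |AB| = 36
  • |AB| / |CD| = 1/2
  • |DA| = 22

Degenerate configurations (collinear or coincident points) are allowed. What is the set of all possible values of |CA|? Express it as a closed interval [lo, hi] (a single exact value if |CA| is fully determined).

|CA| ∈ [50, 94]  (≈ [50.0000, 94.0000])

|AB| ∈ {36}
|AD| ∈ {22}
|CD| ∈ {72}
|BD| ∈ [14, 58]
|AC| ∈ [50, 94]
|BC| ∈ [14, 130]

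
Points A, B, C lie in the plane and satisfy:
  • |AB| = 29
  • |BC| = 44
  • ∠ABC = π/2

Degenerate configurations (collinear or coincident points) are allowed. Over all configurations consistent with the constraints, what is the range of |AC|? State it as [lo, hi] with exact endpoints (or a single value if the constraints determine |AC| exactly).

|AB| ∈ {29}
|BC| ∈ {44}
|AC| ∈ {√(2777)}

|AC| = √(2777)  (≈ 52.6972)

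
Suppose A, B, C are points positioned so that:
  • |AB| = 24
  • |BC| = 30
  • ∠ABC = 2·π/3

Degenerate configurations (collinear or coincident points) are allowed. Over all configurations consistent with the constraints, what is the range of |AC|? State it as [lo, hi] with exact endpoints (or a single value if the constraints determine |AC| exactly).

|AC| = 6·√(61)  (≈ 46.8615)

|AB| ∈ {24}
|BC| ∈ {30}
|AC| ∈ {6·√(61)}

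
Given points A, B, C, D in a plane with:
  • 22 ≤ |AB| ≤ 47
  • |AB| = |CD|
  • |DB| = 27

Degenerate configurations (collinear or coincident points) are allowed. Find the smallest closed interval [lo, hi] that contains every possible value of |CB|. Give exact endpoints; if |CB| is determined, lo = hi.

|CB| ∈ [0, 74]  (≈ [0.0000, 74.0000])

|AB| ∈ [22, 47]
|BD| ∈ {27}
|CD| ∈ [22, 47]
|AD| ∈ [0, 74]
|BC| ∈ [0, 74]
|AC| ∈ [0, 121]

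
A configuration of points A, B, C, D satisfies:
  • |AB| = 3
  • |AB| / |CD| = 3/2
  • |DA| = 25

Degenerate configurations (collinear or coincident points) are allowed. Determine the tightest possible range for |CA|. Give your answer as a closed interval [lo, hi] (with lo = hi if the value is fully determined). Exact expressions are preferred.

|AB| ∈ {3}
|AD| ∈ {25}
|CD| ∈ {2}
|BD| ∈ [22, 28]
|AC| ∈ [23, 27]
|BC| ∈ [20, 30]

|CA| ∈ [23, 27]  (≈ [23.0000, 27.0000])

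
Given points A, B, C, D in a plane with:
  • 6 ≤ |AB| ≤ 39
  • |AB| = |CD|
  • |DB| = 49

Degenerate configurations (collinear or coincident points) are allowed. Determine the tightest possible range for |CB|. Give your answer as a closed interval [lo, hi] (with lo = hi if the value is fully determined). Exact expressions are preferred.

|CB| ∈ [10, 88]  (≈ [10.0000, 88.0000])

|AB| ∈ [6, 39]
|BD| ∈ {49}
|CD| ∈ [6, 39]
|AD| ∈ [10, 88]
|BC| ∈ [10, 88]
|AC| ∈ [0, 127]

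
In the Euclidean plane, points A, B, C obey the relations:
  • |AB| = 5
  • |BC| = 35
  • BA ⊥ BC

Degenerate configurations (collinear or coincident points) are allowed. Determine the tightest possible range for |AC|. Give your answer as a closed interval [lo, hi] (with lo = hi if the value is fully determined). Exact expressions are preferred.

|AC| = 25·√(2)  (≈ 35.3553)

|AB| ∈ {5}
|BC| ∈ {35}
|AC| ∈ {25·√(2)}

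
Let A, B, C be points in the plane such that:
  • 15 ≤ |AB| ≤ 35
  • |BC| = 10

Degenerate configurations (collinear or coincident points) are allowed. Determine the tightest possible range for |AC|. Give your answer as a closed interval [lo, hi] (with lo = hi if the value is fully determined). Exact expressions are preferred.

|AC| ∈ [5, 45]  (≈ [5.0000, 45.0000])

|AB| ∈ [15, 35]
|BC| ∈ {10}
|AC| ∈ [5, 45]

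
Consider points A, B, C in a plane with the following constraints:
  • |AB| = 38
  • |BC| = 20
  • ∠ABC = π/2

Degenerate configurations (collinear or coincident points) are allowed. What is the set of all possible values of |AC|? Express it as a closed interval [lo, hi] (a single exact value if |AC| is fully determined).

|AC| = 2·√(461)  (≈ 42.9418)

|AB| ∈ {38}
|BC| ∈ {20}
|AC| ∈ {2·√(461)}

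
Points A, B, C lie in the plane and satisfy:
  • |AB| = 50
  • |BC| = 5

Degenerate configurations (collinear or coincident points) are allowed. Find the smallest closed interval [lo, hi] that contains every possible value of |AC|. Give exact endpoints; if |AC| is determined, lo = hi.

|AC| ∈ [45, 55]  (≈ [45.0000, 55.0000])

|AB| ∈ {50}
|BC| ∈ {5}
|AC| ∈ [45, 55]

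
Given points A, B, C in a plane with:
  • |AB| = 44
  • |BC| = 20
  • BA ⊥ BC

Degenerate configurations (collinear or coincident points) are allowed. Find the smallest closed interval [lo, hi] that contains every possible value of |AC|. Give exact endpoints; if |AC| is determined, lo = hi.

|AB| ∈ {44}
|BC| ∈ {20}
|AC| ∈ {4·√(146)}

|AC| = 4·√(146)  (≈ 48.3322)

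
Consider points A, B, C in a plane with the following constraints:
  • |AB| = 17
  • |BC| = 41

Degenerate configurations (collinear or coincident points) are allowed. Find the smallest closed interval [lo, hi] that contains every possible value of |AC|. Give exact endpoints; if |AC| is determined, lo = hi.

|AC| ∈ [24, 58]  (≈ [24.0000, 58.0000])

|AB| ∈ {17}
|BC| ∈ {41}
|AC| ∈ [24, 58]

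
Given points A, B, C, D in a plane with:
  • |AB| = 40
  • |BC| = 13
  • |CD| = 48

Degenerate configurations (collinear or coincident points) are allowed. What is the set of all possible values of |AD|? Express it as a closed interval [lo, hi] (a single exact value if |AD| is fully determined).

|AD| ∈ [0, 101]  (≈ [0.0000, 101.0000])

|AB| ∈ {40}
|BC| ∈ {13}
|CD| ∈ {48}
|AC| ∈ [27, 53]
|BD| ∈ [35, 61]
|AD| ∈ [0, 101]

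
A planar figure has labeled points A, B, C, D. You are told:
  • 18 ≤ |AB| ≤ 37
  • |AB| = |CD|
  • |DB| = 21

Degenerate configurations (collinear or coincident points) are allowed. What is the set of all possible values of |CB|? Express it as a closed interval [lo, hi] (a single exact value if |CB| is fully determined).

|AB| ∈ [18, 37]
|BD| ∈ {21}
|CD| ∈ [18, 37]
|AD| ∈ [0, 58]
|BC| ∈ [0, 58]
|AC| ∈ [0, 95]

|CB| ∈ [0, 58]  (≈ [0.0000, 58.0000])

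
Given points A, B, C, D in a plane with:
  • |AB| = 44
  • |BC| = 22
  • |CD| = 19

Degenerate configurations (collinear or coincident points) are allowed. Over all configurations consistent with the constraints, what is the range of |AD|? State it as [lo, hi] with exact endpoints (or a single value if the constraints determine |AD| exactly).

|AD| ∈ [3, 85]  (≈ [3.0000, 85.0000])

|AB| ∈ {44}
|BC| ∈ {22}
|CD| ∈ {19}
|AC| ∈ [22, 66]
|BD| ∈ [3, 41]
|AD| ∈ [3, 85]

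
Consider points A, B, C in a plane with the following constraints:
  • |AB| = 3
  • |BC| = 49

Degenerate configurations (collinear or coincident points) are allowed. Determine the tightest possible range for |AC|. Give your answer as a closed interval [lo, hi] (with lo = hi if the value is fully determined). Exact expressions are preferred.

|AB| ∈ {3}
|BC| ∈ {49}
|AC| ∈ [46, 52]

|AC| ∈ [46, 52]  (≈ [46.0000, 52.0000])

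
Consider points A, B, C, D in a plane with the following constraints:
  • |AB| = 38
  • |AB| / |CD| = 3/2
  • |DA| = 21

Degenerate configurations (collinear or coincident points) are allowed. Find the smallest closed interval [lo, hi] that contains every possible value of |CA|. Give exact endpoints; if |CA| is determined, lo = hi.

|CA| ∈ [13/3, 139/3]  (≈ [4.3333, 46.3333])

|AB| ∈ {38}
|AD| ∈ {21}
|CD| ∈ {76/3}
|BD| ∈ [17, 59]
|AC| ∈ [13/3, 139/3]
|BC| ∈ [0, 253/3]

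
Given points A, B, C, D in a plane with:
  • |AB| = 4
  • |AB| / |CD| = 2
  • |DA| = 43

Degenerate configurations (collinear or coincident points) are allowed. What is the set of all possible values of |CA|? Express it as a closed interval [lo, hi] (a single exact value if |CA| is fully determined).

|CA| ∈ [41, 45]  (≈ [41.0000, 45.0000])

|AB| ∈ {4}
|AD| ∈ {43}
|CD| ∈ {2}
|BD| ∈ [39, 47]
|AC| ∈ [41, 45]
|BC| ∈ [37, 49]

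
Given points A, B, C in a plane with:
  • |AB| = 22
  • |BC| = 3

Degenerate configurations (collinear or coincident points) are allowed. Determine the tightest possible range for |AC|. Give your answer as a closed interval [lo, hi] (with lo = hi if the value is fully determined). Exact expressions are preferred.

|AB| ∈ {22}
|BC| ∈ {3}
|AC| ∈ [19, 25]

|AC| ∈ [19, 25]  (≈ [19.0000, 25.0000])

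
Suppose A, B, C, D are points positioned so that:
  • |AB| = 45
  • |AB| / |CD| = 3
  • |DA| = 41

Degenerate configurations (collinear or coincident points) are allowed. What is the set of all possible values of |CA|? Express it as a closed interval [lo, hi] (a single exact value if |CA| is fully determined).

|AB| ∈ {45}
|AD| ∈ {41}
|CD| ∈ {15}
|BD| ∈ [4, 86]
|AC| ∈ [26, 56]
|BC| ∈ [0, 101]

|CA| ∈ [26, 56]  (≈ [26.0000, 56.0000])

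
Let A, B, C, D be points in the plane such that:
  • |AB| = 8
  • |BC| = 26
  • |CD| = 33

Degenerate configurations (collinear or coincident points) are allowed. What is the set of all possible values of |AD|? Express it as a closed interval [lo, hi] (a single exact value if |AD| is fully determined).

|AB| ∈ {8}
|BC| ∈ {26}
|CD| ∈ {33}
|AC| ∈ [18, 34]
|BD| ∈ [7, 59]
|AD| ∈ [0, 67]

|AD| ∈ [0, 67]  (≈ [0.0000, 67.0000])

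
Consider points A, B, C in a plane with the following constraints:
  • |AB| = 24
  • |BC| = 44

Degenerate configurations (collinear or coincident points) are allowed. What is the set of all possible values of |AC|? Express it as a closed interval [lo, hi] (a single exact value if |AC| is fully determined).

|AC| ∈ [20, 68]  (≈ [20.0000, 68.0000])

|AB| ∈ {24}
|BC| ∈ {44}
|AC| ∈ [20, 68]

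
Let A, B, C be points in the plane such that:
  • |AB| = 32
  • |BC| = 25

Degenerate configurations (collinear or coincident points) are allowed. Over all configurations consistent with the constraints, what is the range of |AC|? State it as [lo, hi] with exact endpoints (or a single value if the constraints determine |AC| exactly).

|AC| ∈ [7, 57]  (≈ [7.0000, 57.0000])

|AB| ∈ {32}
|BC| ∈ {25}
|AC| ∈ [7, 57]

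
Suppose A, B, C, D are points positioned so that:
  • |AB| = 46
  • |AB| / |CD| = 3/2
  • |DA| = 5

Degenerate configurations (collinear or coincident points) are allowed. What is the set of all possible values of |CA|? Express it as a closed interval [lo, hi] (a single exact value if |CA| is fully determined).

|CA| ∈ [77/3, 107/3]  (≈ [25.6667, 35.6667])

|AB| ∈ {46}
|AD| ∈ {5}
|CD| ∈ {92/3}
|BD| ∈ [41, 51]
|AC| ∈ [77/3, 107/3]
|BC| ∈ [31/3, 245/3]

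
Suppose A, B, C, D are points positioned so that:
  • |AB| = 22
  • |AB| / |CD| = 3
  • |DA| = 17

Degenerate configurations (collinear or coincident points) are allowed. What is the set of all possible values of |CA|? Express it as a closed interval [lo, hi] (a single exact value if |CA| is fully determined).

|AB| ∈ {22}
|AD| ∈ {17}
|CD| ∈ {22/3}
|BD| ∈ [5, 39]
|AC| ∈ [29/3, 73/3]
|BC| ∈ [0, 139/3]

|CA| ∈ [29/3, 73/3]  (≈ [9.6667, 24.3333])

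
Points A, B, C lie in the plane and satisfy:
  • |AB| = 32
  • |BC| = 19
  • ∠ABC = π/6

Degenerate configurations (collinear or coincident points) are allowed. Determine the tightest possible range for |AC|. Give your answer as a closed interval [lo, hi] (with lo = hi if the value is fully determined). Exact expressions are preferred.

|AB| ∈ {32}
|BC| ∈ {19}
|AC| ∈ {√(1385 - 608·√(3))}

|AC| = √(1385 - 608·√(3))  (≈ 18.2185)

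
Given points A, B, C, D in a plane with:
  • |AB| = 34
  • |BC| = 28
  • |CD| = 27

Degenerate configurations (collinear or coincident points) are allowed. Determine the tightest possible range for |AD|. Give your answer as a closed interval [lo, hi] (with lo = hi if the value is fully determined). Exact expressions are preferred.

|AB| ∈ {34}
|BC| ∈ {28}
|CD| ∈ {27}
|AC| ∈ [6, 62]
|BD| ∈ [1, 55]
|AD| ∈ [0, 89]

|AD| ∈ [0, 89]  (≈ [0.0000, 89.0000])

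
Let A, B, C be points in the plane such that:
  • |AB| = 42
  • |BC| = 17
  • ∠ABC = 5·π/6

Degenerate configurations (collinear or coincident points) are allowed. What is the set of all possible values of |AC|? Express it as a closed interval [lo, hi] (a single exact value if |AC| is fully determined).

|AC| = √(714·√(3) + 2053)  (≈ 57.3558)

|AB| ∈ {42}
|BC| ∈ {17}
|AC| ∈ {√(714·√(3) + 2053)}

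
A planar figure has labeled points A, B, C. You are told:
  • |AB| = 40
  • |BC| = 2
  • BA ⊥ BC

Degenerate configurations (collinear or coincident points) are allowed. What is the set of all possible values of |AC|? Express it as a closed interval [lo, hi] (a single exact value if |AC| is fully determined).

|AB| ∈ {40}
|BC| ∈ {2}
|AC| ∈ {2·√(401)}

|AC| = 2·√(401)  (≈ 40.0500)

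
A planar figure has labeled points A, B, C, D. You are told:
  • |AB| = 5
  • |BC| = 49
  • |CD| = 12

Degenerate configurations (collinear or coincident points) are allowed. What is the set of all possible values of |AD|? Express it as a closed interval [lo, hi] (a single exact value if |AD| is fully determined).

|AD| ∈ [32, 66]  (≈ [32.0000, 66.0000])

|AB| ∈ {5}
|BC| ∈ {49}
|CD| ∈ {12}
|AC| ∈ [44, 54]
|BD| ∈ [37, 61]
|AD| ∈ [32, 66]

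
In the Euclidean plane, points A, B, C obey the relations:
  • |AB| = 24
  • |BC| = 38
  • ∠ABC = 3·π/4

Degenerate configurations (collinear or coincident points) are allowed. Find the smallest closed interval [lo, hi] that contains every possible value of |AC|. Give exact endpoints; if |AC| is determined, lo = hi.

|AC| = 2·√(228·√(2) + 505)  (≈ 57.5305)

|AB| ∈ {24}
|BC| ∈ {38}
|AC| ∈ {2·√(228·√(2) + 505)}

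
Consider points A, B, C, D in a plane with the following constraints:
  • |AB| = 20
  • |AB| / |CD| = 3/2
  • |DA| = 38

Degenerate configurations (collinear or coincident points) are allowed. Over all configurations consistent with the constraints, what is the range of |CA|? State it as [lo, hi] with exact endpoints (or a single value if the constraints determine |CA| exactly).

|CA| ∈ [74/3, 154/3]  (≈ [24.6667, 51.3333])

|AB| ∈ {20}
|AD| ∈ {38}
|CD| ∈ {40/3}
|BD| ∈ [18, 58]
|AC| ∈ [74/3, 154/3]
|BC| ∈ [14/3, 214/3]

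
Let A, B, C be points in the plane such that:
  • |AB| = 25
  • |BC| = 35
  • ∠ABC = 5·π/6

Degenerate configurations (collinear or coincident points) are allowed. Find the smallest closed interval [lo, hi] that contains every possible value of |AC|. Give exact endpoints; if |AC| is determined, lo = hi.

|AB| ∈ {25}
|BC| ∈ {35}
|AC| ∈ {5·√(35·√(3) + 74)}

|AC| = 5·√(35·√(3) + 74)  (≈ 58.0133)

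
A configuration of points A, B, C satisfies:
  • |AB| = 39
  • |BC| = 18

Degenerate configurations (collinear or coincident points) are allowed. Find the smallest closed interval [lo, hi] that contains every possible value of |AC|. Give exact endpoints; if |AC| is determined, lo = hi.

|AB| ∈ {39}
|BC| ∈ {18}
|AC| ∈ [21, 57]

|AC| ∈ [21, 57]  (≈ [21.0000, 57.0000])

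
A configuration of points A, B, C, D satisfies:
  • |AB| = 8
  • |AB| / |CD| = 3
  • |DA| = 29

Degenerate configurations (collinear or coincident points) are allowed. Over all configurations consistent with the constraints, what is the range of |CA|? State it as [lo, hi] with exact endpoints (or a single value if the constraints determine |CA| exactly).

|CA| ∈ [79/3, 95/3]  (≈ [26.3333, 31.6667])

|AB| ∈ {8}
|AD| ∈ {29}
|CD| ∈ {8/3}
|BD| ∈ [21, 37]
|AC| ∈ [79/3, 95/3]
|BC| ∈ [55/3, 119/3]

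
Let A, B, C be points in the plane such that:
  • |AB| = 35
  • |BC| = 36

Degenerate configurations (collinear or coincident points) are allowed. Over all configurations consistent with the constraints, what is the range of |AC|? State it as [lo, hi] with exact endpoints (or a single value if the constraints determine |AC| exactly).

|AC| ∈ [1, 71]  (≈ [1.0000, 71.0000])

|AB| ∈ {35}
|BC| ∈ {36}
|AC| ∈ [1, 71]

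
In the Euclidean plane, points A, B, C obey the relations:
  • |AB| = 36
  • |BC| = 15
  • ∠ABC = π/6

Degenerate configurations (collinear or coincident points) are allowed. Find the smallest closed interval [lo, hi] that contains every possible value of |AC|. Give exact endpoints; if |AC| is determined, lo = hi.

|AC| = 3·√(169 - 60·√(3))  (≈ 24.2011)

|AB| ∈ {36}
|BC| ∈ {15}
|AC| ∈ {3·√(169 - 60·√(3))}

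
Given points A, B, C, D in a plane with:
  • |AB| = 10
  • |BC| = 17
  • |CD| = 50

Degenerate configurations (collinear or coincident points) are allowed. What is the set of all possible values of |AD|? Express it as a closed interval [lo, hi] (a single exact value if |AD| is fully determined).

|AD| ∈ [23, 77]  (≈ [23.0000, 77.0000])

|AB| ∈ {10}
|BC| ∈ {17}
|CD| ∈ {50}
|AC| ∈ [7, 27]
|BD| ∈ [33, 67]
|AD| ∈ [23, 77]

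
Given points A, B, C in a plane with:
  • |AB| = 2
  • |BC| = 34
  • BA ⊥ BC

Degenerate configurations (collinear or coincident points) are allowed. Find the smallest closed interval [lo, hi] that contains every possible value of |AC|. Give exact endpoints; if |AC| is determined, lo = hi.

|AB| ∈ {2}
|BC| ∈ {34}
|AC| ∈ {2·√(290)}

|AC| = 2·√(290)  (≈ 34.0588)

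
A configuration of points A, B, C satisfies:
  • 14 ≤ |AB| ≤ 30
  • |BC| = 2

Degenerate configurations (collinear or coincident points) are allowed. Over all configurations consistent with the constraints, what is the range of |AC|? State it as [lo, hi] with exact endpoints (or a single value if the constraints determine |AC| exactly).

|AB| ∈ [14, 30]
|BC| ∈ {2}
|AC| ∈ [12, 32]

|AC| ∈ [12, 32]  (≈ [12.0000, 32.0000])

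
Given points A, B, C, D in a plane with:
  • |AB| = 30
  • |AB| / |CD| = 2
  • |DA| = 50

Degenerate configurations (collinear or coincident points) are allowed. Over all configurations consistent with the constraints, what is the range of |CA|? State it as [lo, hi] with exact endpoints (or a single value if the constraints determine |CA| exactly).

|AB| ∈ {30}
|AD| ∈ {50}
|CD| ∈ {15}
|BD| ∈ [20, 80]
|AC| ∈ [35, 65]
|BC| ∈ [5, 95]

|CA| ∈ [35, 65]  (≈ [35.0000, 65.0000])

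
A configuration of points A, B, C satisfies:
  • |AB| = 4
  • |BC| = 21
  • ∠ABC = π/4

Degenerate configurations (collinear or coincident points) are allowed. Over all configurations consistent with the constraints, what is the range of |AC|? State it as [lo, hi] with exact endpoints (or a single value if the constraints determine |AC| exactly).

|AB| ∈ {4}
|BC| ∈ {21}
|AC| ∈ {√(457 - 84·√(2))}

|AC| = √(457 - 84·√(2))  (≈ 18.3904)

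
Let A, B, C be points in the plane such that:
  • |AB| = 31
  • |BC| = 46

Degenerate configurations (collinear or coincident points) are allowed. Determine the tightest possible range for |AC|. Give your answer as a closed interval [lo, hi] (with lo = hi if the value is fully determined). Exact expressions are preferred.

|AB| ∈ {31}
|BC| ∈ {46}
|AC| ∈ [15, 77]

|AC| ∈ [15, 77]  (≈ [15.0000, 77.0000])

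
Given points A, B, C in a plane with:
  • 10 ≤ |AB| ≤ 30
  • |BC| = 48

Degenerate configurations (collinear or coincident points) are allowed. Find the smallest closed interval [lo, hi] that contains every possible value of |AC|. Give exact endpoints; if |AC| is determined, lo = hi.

|AC| ∈ [18, 78]  (≈ [18.0000, 78.0000])

|AB| ∈ [10, 30]
|BC| ∈ {48}
|AC| ∈ [18, 78]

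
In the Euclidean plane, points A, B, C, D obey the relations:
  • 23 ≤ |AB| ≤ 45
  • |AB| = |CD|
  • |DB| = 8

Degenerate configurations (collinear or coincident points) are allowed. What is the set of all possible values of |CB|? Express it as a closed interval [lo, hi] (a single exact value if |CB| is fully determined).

|AB| ∈ [23, 45]
|BD| ∈ {8}
|CD| ∈ [23, 45]
|AD| ∈ [15, 53]
|BC| ∈ [15, 53]
|AC| ∈ [0, 98]

|CB| ∈ [15, 53]  (≈ [15.0000, 53.0000])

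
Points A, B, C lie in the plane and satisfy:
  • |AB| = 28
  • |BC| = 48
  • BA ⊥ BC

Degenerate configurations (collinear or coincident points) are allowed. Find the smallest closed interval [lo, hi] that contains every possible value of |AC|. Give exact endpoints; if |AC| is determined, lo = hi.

|AB| ∈ {28}
|BC| ∈ {48}
|AC| ∈ {4·√(193)}

|AC| = 4·√(193)  (≈ 55.5698)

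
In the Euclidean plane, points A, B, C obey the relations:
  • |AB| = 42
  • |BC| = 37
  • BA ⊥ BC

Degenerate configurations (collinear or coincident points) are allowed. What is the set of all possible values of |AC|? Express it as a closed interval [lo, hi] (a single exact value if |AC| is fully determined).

|AC| = √(3133)  (≈ 55.9732)

|AB| ∈ {42}
|BC| ∈ {37}
|AC| ∈ {√(3133)}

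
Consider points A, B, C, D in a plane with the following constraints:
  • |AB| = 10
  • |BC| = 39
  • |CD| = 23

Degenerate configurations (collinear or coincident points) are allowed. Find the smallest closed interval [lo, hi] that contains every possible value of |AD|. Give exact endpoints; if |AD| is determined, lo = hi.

|AB| ∈ {10}
|BC| ∈ {39}
|CD| ∈ {23}
|AC| ∈ [29, 49]
|BD| ∈ [16, 62]
|AD| ∈ [6, 72]

|AD| ∈ [6, 72]  (≈ [6.0000, 72.0000])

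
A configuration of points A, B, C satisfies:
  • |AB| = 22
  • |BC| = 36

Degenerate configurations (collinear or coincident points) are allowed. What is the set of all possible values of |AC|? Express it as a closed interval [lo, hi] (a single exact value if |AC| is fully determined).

|AC| ∈ [14, 58]  (≈ [14.0000, 58.0000])

|AB| ∈ {22}
|BC| ∈ {36}
|AC| ∈ [14, 58]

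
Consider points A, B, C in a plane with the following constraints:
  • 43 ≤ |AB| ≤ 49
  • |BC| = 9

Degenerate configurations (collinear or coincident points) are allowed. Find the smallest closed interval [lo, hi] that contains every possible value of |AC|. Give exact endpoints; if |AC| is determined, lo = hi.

|AC| ∈ [34, 58]  (≈ [34.0000, 58.0000])

|AB| ∈ [43, 49]
|BC| ∈ {9}
|AC| ∈ [34, 58]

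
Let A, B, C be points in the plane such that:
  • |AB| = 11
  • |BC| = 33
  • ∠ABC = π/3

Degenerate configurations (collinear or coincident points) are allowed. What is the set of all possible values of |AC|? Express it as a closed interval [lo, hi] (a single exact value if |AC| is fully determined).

|AB| ∈ {11}
|BC| ∈ {33}
|AC| ∈ {11·√(7)}

|AC| = 11·√(7)  (≈ 29.1033)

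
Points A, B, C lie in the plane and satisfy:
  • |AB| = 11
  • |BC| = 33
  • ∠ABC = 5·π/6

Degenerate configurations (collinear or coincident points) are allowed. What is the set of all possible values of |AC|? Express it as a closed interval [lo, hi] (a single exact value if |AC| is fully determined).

|AC| = 11·√(3·√(3) + 10)  (≈ 42.8805)

|AB| ∈ {11}
|BC| ∈ {33}
|AC| ∈ {11·√(3·√(3) + 10)}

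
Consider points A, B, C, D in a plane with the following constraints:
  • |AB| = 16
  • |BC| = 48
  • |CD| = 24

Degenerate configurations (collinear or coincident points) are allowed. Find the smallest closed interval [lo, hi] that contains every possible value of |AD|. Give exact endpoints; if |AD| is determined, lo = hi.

|AB| ∈ {16}
|BC| ∈ {48}
|CD| ∈ {24}
|AC| ∈ [32, 64]
|BD| ∈ [24, 72]
|AD| ∈ [8, 88]

|AD| ∈ [8, 88]  (≈ [8.0000, 88.0000])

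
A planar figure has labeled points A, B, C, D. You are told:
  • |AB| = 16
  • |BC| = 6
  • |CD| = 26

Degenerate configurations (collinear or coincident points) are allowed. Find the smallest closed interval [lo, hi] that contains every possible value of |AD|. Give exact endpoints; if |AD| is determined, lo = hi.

|AD| ∈ [4, 48]  (≈ [4.0000, 48.0000])

|AB| ∈ {16}
|BC| ∈ {6}
|CD| ∈ {26}
|AC| ∈ [10, 22]
|BD| ∈ [20, 32]
|AD| ∈ [4, 48]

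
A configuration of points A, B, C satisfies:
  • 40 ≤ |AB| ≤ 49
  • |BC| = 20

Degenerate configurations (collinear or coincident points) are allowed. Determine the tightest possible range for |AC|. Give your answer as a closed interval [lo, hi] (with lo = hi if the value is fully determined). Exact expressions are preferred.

|AB| ∈ [40, 49]
|BC| ∈ {20}
|AC| ∈ [20, 69]

|AC| ∈ [20, 69]  (≈ [20.0000, 69.0000])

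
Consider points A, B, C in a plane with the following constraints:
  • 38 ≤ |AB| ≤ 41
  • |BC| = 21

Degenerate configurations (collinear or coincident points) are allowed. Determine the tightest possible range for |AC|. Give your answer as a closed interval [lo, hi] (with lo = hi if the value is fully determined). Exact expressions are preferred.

|AB| ∈ [38, 41]
|BC| ∈ {21}
|AC| ∈ [17, 62]

|AC| ∈ [17, 62]  (≈ [17.0000, 62.0000])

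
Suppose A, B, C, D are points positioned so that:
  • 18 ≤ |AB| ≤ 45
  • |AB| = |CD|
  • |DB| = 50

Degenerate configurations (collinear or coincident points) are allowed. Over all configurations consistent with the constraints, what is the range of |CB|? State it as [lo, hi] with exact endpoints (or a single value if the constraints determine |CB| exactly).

|AB| ∈ [18, 45]
|BD| ∈ {50}
|CD| ∈ [18, 45]
|AD| ∈ [5, 95]
|BC| ∈ [5, 95]
|AC| ∈ [0, 140]

|CB| ∈ [5, 95]  (≈ [5.0000, 95.0000])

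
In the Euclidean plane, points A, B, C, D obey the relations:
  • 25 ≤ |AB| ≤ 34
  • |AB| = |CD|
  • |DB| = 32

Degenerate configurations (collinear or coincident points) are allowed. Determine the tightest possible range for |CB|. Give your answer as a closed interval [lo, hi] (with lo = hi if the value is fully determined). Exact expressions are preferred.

|CB| ∈ [0, 66]  (≈ [0.0000, 66.0000])

|AB| ∈ [25, 34]
|BD| ∈ {32}
|CD| ∈ [25, 34]
|AD| ∈ [0, 66]
|BC| ∈ [0, 66]
|AC| ∈ [0, 100]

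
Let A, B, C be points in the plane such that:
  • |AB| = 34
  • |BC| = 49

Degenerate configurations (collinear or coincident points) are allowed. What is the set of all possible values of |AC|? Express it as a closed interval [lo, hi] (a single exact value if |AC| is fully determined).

|AB| ∈ {34}
|BC| ∈ {49}
|AC| ∈ [15, 83]

|AC| ∈ [15, 83]  (≈ [15.0000, 83.0000])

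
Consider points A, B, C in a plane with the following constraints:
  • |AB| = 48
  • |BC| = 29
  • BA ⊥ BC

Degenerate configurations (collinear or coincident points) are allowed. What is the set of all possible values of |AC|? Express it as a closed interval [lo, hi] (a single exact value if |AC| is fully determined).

|AC| = √(3145)  (≈ 56.0803)

|AB| ∈ {48}
|BC| ∈ {29}
|AC| ∈ {√(3145)}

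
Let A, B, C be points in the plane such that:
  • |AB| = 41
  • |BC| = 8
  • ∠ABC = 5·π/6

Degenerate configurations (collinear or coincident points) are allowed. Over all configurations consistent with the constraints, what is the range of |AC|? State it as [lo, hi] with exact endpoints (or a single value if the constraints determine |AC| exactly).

|AB| ∈ {41}
|BC| ∈ {8}
|AC| ∈ {√(328·√(3) + 1745)}

|AC| = √(328·√(3) + 1745)  (≈ 48.0948)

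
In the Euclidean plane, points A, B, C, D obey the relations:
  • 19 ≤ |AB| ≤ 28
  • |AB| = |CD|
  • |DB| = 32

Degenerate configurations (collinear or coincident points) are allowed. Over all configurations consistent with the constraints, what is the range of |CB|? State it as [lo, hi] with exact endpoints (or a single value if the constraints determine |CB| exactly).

|CB| ∈ [4, 60]  (≈ [4.0000, 60.0000])

|AB| ∈ [19, 28]
|BD| ∈ {32}
|CD| ∈ [19, 28]
|AD| ∈ [4, 60]
|BC| ∈ [4, 60]
|AC| ∈ [0, 88]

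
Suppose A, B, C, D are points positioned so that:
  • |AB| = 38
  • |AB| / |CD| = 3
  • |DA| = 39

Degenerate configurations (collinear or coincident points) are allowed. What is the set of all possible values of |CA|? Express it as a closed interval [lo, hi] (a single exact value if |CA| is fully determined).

|CA| ∈ [79/3, 155/3]  (≈ [26.3333, 51.6667])

|AB| ∈ {38}
|AD| ∈ {39}
|CD| ∈ {38/3}
|BD| ∈ [1, 77]
|AC| ∈ [79/3, 155/3]
|BC| ∈ [0, 269/3]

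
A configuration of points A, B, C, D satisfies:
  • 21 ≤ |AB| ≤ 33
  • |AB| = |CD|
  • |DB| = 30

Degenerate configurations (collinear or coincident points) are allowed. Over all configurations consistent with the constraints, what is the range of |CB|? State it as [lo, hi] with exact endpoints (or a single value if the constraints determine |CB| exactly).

|CB| ∈ [0, 63]  (≈ [0.0000, 63.0000])

|AB| ∈ [21, 33]
|BD| ∈ {30}
|CD| ∈ [21, 33]
|AD| ∈ [0, 63]
|BC| ∈ [0, 63]
|AC| ∈ [0, 96]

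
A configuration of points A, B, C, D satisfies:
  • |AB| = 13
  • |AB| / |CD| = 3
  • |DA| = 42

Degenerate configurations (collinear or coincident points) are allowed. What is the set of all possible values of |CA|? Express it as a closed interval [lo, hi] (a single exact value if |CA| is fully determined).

|AB| ∈ {13}
|AD| ∈ {42}
|CD| ∈ {13/3}
|BD| ∈ [29, 55]
|AC| ∈ [113/3, 139/3]
|BC| ∈ [74/3, 178/3]

|CA| ∈ [113/3, 139/3]  (≈ [37.6667, 46.3333])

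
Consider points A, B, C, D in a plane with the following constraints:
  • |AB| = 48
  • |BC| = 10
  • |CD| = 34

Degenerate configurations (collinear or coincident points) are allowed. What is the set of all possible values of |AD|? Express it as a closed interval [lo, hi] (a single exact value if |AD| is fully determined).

|AB| ∈ {48}
|BC| ∈ {10}
|CD| ∈ {34}
|AC| ∈ [38, 58]
|BD| ∈ [24, 44]
|AD| ∈ [4, 92]

|AD| ∈ [4, 92]  (≈ [4.0000, 92.0000])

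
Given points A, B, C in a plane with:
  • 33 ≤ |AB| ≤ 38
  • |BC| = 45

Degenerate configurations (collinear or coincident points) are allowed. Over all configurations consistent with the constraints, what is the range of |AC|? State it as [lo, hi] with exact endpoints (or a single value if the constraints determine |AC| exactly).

|AB| ∈ [33, 38]
|BC| ∈ {45}
|AC| ∈ [7, 83]

|AC| ∈ [7, 83]  (≈ [7.0000, 83.0000])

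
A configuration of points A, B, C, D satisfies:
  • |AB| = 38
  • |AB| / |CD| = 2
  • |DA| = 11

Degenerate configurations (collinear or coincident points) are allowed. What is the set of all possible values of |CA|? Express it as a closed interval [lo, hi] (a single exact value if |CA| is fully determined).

|CA| ∈ [8, 30]  (≈ [8.0000, 30.0000])

|AB| ∈ {38}
|AD| ∈ {11}
|CD| ∈ {19}
|BD| ∈ [27, 49]
|AC| ∈ [8, 30]
|BC| ∈ [8, 68]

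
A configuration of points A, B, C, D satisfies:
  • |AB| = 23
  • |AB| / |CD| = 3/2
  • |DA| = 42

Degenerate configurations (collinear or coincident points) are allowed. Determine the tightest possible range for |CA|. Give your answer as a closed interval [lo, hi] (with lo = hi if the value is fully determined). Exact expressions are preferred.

|AB| ∈ {23}
|AD| ∈ {42}
|CD| ∈ {46/3}
|BD| ∈ [19, 65]
|AC| ∈ [80/3, 172/3]
|BC| ∈ [11/3, 241/3]

|CA| ∈ [80/3, 172/3]  (≈ [26.6667, 57.3333])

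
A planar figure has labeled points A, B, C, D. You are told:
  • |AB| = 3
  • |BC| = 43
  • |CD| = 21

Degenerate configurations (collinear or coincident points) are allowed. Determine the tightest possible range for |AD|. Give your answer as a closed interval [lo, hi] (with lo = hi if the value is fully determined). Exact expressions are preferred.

|AD| ∈ [19, 67]  (≈ [19.0000, 67.0000])

|AB| ∈ {3}
|BC| ∈ {43}
|CD| ∈ {21}
|AC| ∈ [40, 46]
|BD| ∈ [22, 64]
|AD| ∈ [19, 67]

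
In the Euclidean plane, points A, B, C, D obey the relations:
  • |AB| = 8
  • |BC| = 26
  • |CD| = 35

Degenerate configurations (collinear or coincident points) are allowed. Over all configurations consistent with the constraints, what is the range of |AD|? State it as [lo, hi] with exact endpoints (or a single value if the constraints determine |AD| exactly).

|AB| ∈ {8}
|BC| ∈ {26}
|CD| ∈ {35}
|AC| ∈ [18, 34]
|BD| ∈ [9, 61]
|AD| ∈ [1, 69]

|AD| ∈ [1, 69]  (≈ [1.0000, 69.0000])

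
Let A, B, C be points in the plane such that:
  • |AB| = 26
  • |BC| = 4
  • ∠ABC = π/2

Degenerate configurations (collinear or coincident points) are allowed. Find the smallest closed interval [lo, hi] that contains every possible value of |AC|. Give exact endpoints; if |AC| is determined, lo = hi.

|AC| = 2·√(173)  (≈ 26.3059)

|AB| ∈ {26}
|BC| ∈ {4}
|AC| ∈ {2·√(173)}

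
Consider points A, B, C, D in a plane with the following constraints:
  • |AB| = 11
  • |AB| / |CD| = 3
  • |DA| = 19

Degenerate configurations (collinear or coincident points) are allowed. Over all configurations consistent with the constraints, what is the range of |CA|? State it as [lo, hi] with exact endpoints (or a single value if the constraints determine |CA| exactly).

|AB| ∈ {11}
|AD| ∈ {19}
|CD| ∈ {11/3}
|BD| ∈ [8, 30]
|AC| ∈ [46/3, 68/3]
|BC| ∈ [13/3, 101/3]

|CA| ∈ [46/3, 68/3]  (≈ [15.3333, 22.6667])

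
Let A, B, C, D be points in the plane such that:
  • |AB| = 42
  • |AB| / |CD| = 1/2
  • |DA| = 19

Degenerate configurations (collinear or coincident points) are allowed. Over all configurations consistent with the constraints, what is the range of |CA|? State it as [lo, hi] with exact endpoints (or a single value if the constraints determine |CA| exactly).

|CA| ∈ [65, 103]  (≈ [65.0000, 103.0000])

|AB| ∈ {42}
|AD| ∈ {19}
|CD| ∈ {84}
|BD| ∈ [23, 61]
|AC| ∈ [65, 103]
|BC| ∈ [23, 145]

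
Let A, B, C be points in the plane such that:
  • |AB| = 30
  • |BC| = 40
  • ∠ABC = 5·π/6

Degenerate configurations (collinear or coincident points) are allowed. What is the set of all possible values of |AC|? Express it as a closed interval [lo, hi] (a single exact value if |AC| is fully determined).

|AB| ∈ {30}
|BC| ∈ {40}
|AC| ∈ {10·√(12·√(3) + 25)}

|AC| = 10·√(12·√(3) + 25)  (≈ 67.6643)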